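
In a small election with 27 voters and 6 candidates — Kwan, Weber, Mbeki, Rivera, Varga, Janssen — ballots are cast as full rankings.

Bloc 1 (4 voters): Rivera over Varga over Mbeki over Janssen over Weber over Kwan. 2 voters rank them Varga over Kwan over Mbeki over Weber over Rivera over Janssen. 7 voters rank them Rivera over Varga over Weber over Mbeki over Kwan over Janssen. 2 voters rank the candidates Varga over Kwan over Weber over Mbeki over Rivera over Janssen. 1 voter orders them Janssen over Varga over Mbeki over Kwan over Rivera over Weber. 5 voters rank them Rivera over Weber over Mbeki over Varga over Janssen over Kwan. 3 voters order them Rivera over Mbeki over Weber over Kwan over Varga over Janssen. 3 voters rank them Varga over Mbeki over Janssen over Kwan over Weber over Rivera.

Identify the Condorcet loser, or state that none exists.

Pairwise majorities:
Kwan vs Weber: Weber wins 19–8.
Kwan vs Mbeki: Kwan preferred on 2+2 = 4 ballots; Mbeki wins 23–4.
Kwan–Rivera: Rivera 19–8.
Kwan vs Varga: Varga wins 24–3.
Kwan vs Janssen: Kwan preferred on 2+7+2+3 = 14 ballots; Kwan wins 14–13.
Weber vs Mbeki: Weber, 14–13.
Weber vs Rivera: Rivera, 20–7.
Weber vs Varga: Weber preferred on 5+3 = 8 ballots; Varga wins 19–8.
Weber vs Janssen: Weber preferred on 2+7+2+5+3 = 19 ballots; Weber wins 19–8.
Mbeki vs Rivera: Rivera wins 19–8.
Mbeki–Varga: Varga 19–8.
Mbeki vs Janssen: Mbeki wins 26–1.
Rivera vs Varga: Rivera preferred on 4+7+5+3 = 19 ballots; Rivera wins 19–8.
Rivera vs Janssen: Rivera wins 23–4.
Varga vs Janssen: Varga preferred on 26 ballots; Varga wins 26–1.
Janssen loses to every other candidate — it is the Condorcet loser.

Janssen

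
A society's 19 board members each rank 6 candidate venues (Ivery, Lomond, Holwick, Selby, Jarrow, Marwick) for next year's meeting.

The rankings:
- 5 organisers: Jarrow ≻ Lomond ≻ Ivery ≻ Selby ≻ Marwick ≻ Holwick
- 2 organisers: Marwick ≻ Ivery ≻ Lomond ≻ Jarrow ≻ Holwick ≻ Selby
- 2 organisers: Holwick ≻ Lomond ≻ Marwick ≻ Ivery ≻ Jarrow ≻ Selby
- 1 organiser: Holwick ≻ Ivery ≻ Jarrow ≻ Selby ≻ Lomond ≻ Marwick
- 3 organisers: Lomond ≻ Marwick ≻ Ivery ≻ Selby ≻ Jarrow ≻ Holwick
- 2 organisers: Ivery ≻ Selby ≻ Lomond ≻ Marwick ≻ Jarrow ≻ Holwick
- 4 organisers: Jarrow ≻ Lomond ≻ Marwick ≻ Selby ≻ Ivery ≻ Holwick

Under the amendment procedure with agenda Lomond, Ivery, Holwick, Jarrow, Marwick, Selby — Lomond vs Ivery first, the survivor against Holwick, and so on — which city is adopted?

Jarrow

Round 1: Lomond vs Ivery — 14–5, Lomond advances.
Round 2: Lomond vs Holwick — 16–3, Lomond advances.
Round 3: Lomond vs Jarrow — 9–10, Jarrow advances.
Round 4: Jarrow vs Marwick — 10–9, Jarrow advances.
Round 5: Jarrow vs Selby — 14–5, Jarrow advances.
Jarrow survives the agenda.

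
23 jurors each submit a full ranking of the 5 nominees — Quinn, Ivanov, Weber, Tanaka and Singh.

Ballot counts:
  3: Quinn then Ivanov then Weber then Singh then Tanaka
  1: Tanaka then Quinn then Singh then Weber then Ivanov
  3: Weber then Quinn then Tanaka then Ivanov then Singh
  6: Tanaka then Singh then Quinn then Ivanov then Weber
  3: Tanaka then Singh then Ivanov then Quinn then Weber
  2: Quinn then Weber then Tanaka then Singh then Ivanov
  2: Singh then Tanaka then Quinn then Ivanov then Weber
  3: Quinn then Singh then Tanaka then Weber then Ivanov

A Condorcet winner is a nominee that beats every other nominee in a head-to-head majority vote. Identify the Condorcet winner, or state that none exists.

Tanaka

Check each pair by majority over 23 ballots:
Quinn–Ivanov: Quinn 20–3.
Quinn vs Weber: Quinn wins 20–3.
Quinn vs Tanaka: 3+3+2+3 = 11 for Quinn, 12 for Tanaka — Tanaka by 12–11.
Quinn vs Singh: 12 to 11, Quinn.
Ivanov vs Weber: Ivanov is ranked higher on 3+6+3+2 = 14 ballots, Weber on 9. Ivanov wins 14–9.
Ivanov vs Tanaka: Ivanov is ranked higher on 3 ballots, Tanaka on 20. Tanaka wins 20–3.
Ivanov–Singh: Singh 17–6.
Weber vs Tanaka: Weber preferred on 3+3+2 = 8 ballots; Tanaka wins 15–8.
Weber vs Singh: Weber preferred on 3+3+2 = 8 ballots; Singh wins 15–8.
Tanaka–Singh: Tanaka 15–8.
Tanaka wins every pairwise contest, so Tanaka is the Condorcet winner.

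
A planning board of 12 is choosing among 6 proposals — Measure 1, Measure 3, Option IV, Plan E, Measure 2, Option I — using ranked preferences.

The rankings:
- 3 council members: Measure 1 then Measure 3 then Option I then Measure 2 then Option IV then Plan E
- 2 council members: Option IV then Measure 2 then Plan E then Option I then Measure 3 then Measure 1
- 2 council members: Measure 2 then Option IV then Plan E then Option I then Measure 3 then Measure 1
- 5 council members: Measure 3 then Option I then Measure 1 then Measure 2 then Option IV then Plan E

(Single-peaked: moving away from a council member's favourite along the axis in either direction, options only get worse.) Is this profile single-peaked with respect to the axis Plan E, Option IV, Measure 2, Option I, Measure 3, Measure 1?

yes

Axis positions: Plan E=1, Option IV=2, Measure 2=3, Option I=4, Measure 3=5, Measure 1=6.
Type 1 (peak Measure 1 at position 6): ranking walks positions 6-5-4-3-2-1, expanding outward from the peak — single-peaked.
Type 2 (peak Option IV at position 2): ranking walks positions 2-3-1-4-5-6, expanding outward from the peak — single-peaked.
Type 3 (peak Measure 2 at position 3): ranking walks positions 3-2-1-4-5-6, expanding outward from the peak — single-peaked.
Type 4 (peak Measure 3 at position 5): ranking walks positions 5-4-6-3-2-1, expanding outward from the peak — single-peaked.
Every ranking is single-peaked on this axis.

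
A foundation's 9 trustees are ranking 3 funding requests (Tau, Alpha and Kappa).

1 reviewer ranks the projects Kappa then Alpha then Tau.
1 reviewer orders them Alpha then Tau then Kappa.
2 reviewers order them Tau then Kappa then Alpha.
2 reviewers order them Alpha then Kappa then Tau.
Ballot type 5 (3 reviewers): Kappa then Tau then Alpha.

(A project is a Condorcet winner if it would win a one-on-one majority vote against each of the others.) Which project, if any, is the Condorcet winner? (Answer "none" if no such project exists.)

Kappa

Head-to-head results (9 reviewers):
Tau vs Alpha: Tau wins 5–4.
Tau vs Kappa: Kappa wins 6–3.
Alpha vs Kappa: Kappa, 6–3.
Kappa wins every pairwise contest, so Kappa is the Condorcet winner.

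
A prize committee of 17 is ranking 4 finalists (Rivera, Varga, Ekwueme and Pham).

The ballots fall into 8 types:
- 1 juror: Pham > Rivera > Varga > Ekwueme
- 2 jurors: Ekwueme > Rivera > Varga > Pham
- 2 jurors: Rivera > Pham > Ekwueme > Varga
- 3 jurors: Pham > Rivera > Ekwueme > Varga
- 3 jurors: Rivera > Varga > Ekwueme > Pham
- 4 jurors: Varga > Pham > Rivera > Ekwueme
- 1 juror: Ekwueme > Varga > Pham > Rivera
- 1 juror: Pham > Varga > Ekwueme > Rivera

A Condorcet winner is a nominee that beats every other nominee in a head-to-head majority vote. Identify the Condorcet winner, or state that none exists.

Check each pair by majority over 17 ballots:
Rivera vs Varga: Rivera, 11–6.
Rivera vs Ekwueme: Rivera wins 13–4.
Rivera–Pham: Pham 10–7.
Varga–Ekwueme: Varga 9–8.
Varga vs Pham: Varga, 10–7.
Ekwueme vs Pham: Pham wins 11–6.
Each nominee drops at least one matchup (Rivera loses to Pham; Varga loses to Rivera; Ekwueme loses to Rivera; Pham loses to Varga); the cycle Rivera → Varga → Pham → Rivera rules out a Condorcet winner.

none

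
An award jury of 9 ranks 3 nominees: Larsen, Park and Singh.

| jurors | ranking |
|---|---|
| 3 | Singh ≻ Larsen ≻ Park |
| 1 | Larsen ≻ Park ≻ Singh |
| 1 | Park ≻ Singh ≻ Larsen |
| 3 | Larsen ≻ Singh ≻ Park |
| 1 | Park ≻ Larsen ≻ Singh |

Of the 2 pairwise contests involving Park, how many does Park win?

0

Park against each rival (9 jurors):
Park vs Larsen: 1+1 = 2 for Park, 7 for Larsen — Larsen by 7–2.
Park vs Singh: 3 to 6, Singh.
Park beats no one; loses to Larsen, Singh — 0 pairwise wins.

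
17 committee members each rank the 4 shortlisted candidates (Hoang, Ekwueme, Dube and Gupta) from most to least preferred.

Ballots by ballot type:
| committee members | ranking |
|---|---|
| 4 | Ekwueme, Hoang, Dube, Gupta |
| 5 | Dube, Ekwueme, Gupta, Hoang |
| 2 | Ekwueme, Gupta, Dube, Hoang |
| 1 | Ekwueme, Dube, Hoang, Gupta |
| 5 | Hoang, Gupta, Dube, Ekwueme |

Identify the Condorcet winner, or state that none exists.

none

Check each pair by majority over 17 ballots:
Hoang vs Ekwueme: 5 for Hoang, 12 for Ekwueme — Ekwueme by 12–5.
Hoang–Dube: Hoang 9–8.
Hoang vs Gupta: Hoang, 10–7.
Ekwueme vs Dube: Dube, 10–7.
Ekwueme–Gupta: Ekwueme 12–5.
Dube vs Gupta: Dube wins 10–7.
Every candidate loses at least once (Hoang loses to Ekwueme; Ekwueme loses to Dube; Dube loses to Hoang; Gupta loses to Hoang). The majority relation contains the cycle Hoang > Dube > Ekwueme > Hoang, so there is no Condorcet winner.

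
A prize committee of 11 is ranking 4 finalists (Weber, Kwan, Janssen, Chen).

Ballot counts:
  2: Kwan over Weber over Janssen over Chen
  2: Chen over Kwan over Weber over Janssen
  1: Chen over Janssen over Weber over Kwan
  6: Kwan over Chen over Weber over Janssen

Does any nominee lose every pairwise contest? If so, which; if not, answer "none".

Head-to-head results (11 jurors):
Weber vs Kwan: Weber preferred on 1 ballot; Kwan wins 10–1.
Weber vs Janssen: 2+2+6 = 10 for Weber, 1 for Janssen — Weber by 10–1.
Weber–Chen: Chen 9–2.
Kwan vs Janssen: 2+2+6 = 10 for Kwan, 1 for Janssen — Kwan by 10–1.
Kwan vs Chen: Kwan is ranked higher on 2+6 = 8 ballots, Chen on 3. Kwan wins 8–3.
Janssen–Chen: Chen 9–2.
Janssen loses to every other nominee — it is the Condorcet loser.

Janssen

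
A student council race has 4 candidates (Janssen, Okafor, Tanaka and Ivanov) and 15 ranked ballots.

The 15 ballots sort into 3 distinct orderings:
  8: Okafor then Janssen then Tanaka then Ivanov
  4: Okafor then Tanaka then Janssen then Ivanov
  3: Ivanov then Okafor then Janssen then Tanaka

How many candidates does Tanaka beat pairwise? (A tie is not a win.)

1

Tanaka against each rival (15 voters):
Tanaka vs Janssen: Janssen wins 11–4.
Tanaka–Okafor: Okafor 15–0.
Tanaka vs Ivanov: 8+4 = 12 for Tanaka, 3 for Ivanov — Tanaka by 12–3.
Tanaka beats Ivanov; loses to Janssen, Okafor — 1 pairwise win.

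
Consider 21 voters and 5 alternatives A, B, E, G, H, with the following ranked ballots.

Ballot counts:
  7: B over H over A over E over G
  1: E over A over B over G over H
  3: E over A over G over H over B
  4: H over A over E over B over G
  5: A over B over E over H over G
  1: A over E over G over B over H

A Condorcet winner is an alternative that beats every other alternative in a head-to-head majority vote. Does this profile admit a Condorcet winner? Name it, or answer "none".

Check each pair by majority over 21 ballots:
A vs B: A is ranked higher on 1+3+4+5+1 = 14 ballots, B on 7. A wins 14–7.
A vs E: 17 to 4, A.
A vs G: 21 to 0, A.
A vs H: 1+3+5+1 = 10 for A, 11 for H — H by 11–10.
B vs E: 7+5 = 12 for B, 9 for E — B by 12–9.
B vs G: B preferred on 7+1+4+5 = 17 ballots; B wins 17–4.
B vs H: 7+1+5+1 = 14 for B, 7 for H — B by 14–7.
E vs G: E preferred on 7+1+3+4+5+1 = 21 ballots; E wins 21–0.
E vs H: E preferred on 1+3+5+1 = 10 ballots; H wins 11–10.
G vs H: 1+3+1 = 5 for G, 16 for H — H by 16–5.
Every alternative loses at least once (A loses to H; B loses to A; E loses to A; G loses to A; H loses to B). The majority relation contains the cycle A → B → H → A, so there is no Condorcet winner.

none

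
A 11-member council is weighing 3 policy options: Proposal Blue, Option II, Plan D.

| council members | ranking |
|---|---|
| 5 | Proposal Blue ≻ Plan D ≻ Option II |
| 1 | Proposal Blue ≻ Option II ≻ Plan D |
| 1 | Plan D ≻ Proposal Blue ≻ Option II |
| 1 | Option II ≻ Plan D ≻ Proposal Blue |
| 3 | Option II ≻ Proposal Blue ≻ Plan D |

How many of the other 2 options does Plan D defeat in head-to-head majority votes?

1

Plan D against each rival (11 council members):
Plan D vs Proposal Blue: Proposal Blue, 9–2.
Plan D–Option II: Plan D 6–5.
Plan D beats Option II; loses to Proposal Blue — 1 pairwise win.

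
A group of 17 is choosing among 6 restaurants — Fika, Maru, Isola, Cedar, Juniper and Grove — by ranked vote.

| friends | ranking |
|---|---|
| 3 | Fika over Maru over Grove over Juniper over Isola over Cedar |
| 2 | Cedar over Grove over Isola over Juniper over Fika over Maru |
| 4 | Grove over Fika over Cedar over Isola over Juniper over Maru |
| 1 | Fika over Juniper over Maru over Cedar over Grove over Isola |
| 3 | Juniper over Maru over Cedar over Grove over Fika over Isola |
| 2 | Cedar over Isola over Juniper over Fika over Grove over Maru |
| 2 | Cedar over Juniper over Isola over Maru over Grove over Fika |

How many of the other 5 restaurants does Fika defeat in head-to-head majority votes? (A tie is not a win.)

2

Fika against each rival (17 friends):
Fika vs Maru: Fika preferred on 3+2+4+1+2 = 12 ballots; Fika wins 12–5.
Fika–Isola: Fika 11–6.
Fika–Cedar: Cedar 9–8.
Fika vs Juniper: 8 to 9, Juniper.
Fika vs Grove: Grove wins 11–6.
Fika beats Maru, Isola; loses to Cedar, Juniper, Grove — 2 pairwise wins.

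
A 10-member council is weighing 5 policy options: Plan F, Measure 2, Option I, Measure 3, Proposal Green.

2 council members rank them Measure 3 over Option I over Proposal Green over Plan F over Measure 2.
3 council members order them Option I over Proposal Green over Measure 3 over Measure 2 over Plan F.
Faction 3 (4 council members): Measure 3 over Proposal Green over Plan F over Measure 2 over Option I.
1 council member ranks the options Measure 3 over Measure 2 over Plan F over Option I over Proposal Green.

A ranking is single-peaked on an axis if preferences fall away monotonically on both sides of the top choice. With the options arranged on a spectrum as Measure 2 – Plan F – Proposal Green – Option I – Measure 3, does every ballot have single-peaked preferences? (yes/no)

no

Axis positions: Measure 2=1, Plan F=2, Proposal Green=3, Option I=4, Measure 3=5.
Faction 1 (peak Measure 3 at position 5): ranking walks positions 5-4-3-2-1, expanding outward from the peak — single-peaked.
Faction 2: ranking walks positions 4-3-5-1-2; Measure 2 is ranked above Plan F even though Plan F lies between Measure 2 and the peak Option I on the axis — preferences dip and rise again. Not single-peaked.
Faction 3: ranking walks positions 5-3-2-1-4; Proposal Green is ranked above Option I even though Option I lies between Proposal Green and the peak Measure 3 on the axis — preferences dip and rise again. Not single-peaked.
Faction 4: ranking walks positions 5-1-2-4-3; Measure 2 is ranked above Option I even though Option I lies between Measure 2 and the peak Measure 3 on the axis — preferences dip and rise again. Not single-peaked.
Faction 2 violates single-peakedness, so the profile is not single-peaked on this axis.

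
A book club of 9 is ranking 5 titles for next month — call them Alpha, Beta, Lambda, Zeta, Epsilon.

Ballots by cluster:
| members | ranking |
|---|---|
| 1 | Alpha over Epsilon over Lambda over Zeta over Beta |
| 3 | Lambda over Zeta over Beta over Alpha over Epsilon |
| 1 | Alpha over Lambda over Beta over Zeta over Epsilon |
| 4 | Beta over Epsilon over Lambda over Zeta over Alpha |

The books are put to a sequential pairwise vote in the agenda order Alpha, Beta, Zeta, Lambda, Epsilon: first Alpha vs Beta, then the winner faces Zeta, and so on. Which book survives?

Epsilon

Round 1: Alpha vs Beta — 2–7, Beta advances.
Round 2: Beta vs Zeta — 5–4, Beta advances.
Round 3: Beta vs Lambda — 4–5, Lambda advances.
Round 4: Lambda vs Epsilon — 4–5, Epsilon advances.
The agenda winner is Epsilon.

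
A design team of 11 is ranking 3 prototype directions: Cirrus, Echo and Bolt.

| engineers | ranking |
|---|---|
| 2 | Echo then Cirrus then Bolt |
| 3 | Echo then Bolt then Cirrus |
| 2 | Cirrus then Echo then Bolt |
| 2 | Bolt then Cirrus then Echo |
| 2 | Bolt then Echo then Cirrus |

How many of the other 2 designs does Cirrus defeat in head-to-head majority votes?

0

Cirrus against each rival (11 engineers):
Cirrus vs Echo: 2+2 = 4 for Cirrus, 7 for Echo — Echo by 7–4.
Cirrus vs Bolt: Bolt wins 7–4.
Cirrus beats no one; loses to Echo, Bolt — 0 pairwise wins.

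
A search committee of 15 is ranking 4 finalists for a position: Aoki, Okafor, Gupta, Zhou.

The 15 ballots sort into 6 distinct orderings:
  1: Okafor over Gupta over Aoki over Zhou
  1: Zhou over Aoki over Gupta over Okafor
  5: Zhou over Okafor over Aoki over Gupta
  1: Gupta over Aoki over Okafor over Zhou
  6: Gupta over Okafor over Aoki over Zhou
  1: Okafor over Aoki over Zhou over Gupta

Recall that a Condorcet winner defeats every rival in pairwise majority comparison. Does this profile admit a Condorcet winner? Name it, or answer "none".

Pairwise majorities:
Aoki vs Okafor: 1+1 = 2 for Aoki, 13 for Okafor — Okafor by 13–2.
Aoki vs Gupta: Aoki is ranked higher on 1+5+1 = 7 ballots, Gupta on 8. Gupta wins 8–7.
Aoki vs Zhou: 9 to 6, Aoki.
Okafor vs Gupta: Okafor preferred on 1+5+1 = 7 ballots; Gupta wins 8–7.
Okafor vs Zhou: Okafor preferred on 1+1+6+1 = 9 ballots; Okafor wins 9–6.
Gupta vs Zhou: Gupta preferred on 1+1+6 = 8 ballots; Gupta wins 8–7.
Gupta beats each of Aoki, Okafor, Zhou — Gupta is the Condorcet winner.

Gupta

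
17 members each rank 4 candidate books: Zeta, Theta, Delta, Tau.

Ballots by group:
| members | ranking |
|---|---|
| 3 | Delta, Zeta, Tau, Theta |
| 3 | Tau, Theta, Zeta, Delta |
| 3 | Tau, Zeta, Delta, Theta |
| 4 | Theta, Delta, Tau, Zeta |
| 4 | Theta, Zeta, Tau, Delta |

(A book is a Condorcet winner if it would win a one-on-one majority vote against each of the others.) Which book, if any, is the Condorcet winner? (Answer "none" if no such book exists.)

Check each pair by majority over 17 ballots:
Zeta vs Theta: Zeta preferred on 3+3 = 6 ballots; Theta wins 11–6.
Zeta vs Delta: 3+3+4 = 10 for Zeta, 7 for Delta — Zeta by 10–7.
Zeta vs Tau: 7 to 10, Tau.
Theta vs Delta: Theta is ranked higher on 3+4+4 = 11 ballots, Delta on 6. Theta wins 11–6.
Theta vs Tau: Tau, 9–8.
Delta vs Tau: Delta is ranked higher on 3+4 = 7 ballots, Tau on 10. Tau wins 10–7.
Tau wins every pairwise contest, so Tau is the Condorcet winner.

Tau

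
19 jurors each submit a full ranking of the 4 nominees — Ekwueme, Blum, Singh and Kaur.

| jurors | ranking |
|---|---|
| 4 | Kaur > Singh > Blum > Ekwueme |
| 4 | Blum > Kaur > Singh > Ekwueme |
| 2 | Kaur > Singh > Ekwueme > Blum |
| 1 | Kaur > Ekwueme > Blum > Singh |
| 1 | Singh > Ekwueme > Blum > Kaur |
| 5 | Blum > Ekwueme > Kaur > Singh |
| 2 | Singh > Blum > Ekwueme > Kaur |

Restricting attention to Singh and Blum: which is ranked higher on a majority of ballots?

Blum

Ballots ranking Singh above Blum: 4 + 2 + 1 + 2 = 9.
Ballots ranking Blum above Singh: 19 − 9 = 10.
Blum wins the head-to-head 10–9.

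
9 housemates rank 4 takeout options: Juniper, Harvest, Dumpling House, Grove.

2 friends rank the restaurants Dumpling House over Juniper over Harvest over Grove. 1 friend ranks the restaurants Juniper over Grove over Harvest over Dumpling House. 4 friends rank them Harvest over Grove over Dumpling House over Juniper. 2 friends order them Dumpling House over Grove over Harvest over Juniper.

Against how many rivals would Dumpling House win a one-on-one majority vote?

Dumpling House against each rival (9 friends):
Dumpling House vs Juniper: Dumpling House wins 8–1.
Dumpling House vs Harvest: 4 to 5, Harvest.
Dumpling House vs Grove: 4 to 5, Grove.
Dumpling House beats Juniper; loses to Harvest, Grove — 1 pairwise win.

1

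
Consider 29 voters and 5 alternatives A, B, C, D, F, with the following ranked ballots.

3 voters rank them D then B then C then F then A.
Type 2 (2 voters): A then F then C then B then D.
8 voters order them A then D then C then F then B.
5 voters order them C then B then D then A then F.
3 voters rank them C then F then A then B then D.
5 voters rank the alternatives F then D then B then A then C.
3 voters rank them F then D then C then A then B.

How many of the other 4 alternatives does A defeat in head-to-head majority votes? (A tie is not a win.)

A against each rival (29 voters):
A vs B: A, 16–13.
A–C: A 15–14.
A vs D: A preferred on 2+8+3 = 13 ballots; D wins 16–13.
A vs F: A preferred on 2+8+5 = 15 ballots; A wins 15–14.
A beats B, C, F; loses to D — 3 pairwise wins.

3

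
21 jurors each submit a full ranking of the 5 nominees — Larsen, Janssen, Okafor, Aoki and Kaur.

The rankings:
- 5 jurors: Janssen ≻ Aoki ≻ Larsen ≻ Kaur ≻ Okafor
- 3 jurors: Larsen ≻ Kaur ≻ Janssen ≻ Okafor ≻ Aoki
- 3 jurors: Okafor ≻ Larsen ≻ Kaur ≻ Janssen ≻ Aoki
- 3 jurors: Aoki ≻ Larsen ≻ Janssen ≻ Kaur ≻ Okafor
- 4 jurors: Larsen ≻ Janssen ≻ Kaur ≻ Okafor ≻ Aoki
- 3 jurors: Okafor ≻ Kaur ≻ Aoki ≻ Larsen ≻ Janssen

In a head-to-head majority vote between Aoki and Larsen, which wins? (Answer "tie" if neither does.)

Ballots ranking Aoki above Larsen: 5 + 3 + 3 = 11.
Ballots ranking Larsen above Aoki: 21 − 11 = 10.
Aoki wins the head-to-head 11–10.

Aoki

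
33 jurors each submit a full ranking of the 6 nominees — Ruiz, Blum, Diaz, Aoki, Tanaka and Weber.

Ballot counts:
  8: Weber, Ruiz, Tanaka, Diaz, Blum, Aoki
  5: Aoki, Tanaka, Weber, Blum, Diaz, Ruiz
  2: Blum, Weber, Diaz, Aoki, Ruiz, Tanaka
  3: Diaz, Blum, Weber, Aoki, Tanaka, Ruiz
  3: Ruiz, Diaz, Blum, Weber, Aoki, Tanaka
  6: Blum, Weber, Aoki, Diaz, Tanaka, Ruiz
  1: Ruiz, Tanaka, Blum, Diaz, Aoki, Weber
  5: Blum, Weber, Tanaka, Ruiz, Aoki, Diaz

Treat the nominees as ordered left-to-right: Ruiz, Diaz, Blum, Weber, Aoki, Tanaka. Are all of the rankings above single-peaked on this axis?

Axis positions: Ruiz=1, Diaz=2, Blum=3, Weber=4, Aoki=5, Tanaka=6.
Type 1: ranking walks positions 4-1-6-2-3-5; Ruiz is ranked above Blum even though Blum lies between Ruiz and the peak Weber on the axis — preferences dip and rise again. Not single-peaked.
Type 2 (peak Aoki at position 5): ranking walks positions 5-6-4-3-2-1, expanding outward from the peak — single-peaked.
Type 3 (peak Blum at position 3): ranking walks positions 3-4-2-5-1-6, expanding outward from the peak — single-peaked.
Type 4 (peak Diaz at position 2): ranking walks positions 2-3-4-5-6-1, expanding outward from the peak — single-peaked.
Type 5 (peak Ruiz at position 1): ranking walks positions 1-2-3-4-5-6, expanding outward from the peak — single-peaked.
Type 6 (peak Blum at position 3): ranking walks positions 3-4-5-2-6-1, expanding outward from the peak — single-peaked.
Type 7: ranking walks positions 1-6-3-2-5-4; Tanaka is ranked above Diaz even though Diaz lies between Tanaka and the peak Ruiz on the axis — preferences dip and rise again. Not single-peaked.
Type 8: ranking walks positions 3-4-6-1-5-2; Tanaka is ranked above Aoki even though Aoki lies between Tanaka and the peak Blum on the axis — preferences dip and rise again. Not single-peaked.
Type 1 violates single-peakedness, so the profile is not single-peaked on this axis.

no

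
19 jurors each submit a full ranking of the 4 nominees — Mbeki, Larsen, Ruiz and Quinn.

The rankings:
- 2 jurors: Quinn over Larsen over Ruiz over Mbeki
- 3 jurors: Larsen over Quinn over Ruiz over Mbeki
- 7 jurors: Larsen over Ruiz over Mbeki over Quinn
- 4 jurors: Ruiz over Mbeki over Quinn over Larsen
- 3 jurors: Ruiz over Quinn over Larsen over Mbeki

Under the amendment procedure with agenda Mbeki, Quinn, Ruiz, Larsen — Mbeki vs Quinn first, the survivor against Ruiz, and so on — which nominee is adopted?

Larsen

Round 1: Mbeki vs Quinn — 11–8, Mbeki advances.
Round 2: Mbeki vs Ruiz — 0–19, Ruiz advances.
Round 3: Ruiz vs Larsen — 7–12, Larsen advances.
Larsen survives the agenda.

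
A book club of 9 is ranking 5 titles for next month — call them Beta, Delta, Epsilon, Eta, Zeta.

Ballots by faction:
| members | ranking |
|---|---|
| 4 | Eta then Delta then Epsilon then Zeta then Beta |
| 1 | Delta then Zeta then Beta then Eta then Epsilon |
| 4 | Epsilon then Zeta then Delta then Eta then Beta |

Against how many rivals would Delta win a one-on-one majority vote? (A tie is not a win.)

Delta against each rival (9 members):
Delta vs Beta: Delta wins 9–0.
Delta–Epsilon: Delta 5–4.
Delta vs Eta: 5 to 4, Delta.
Delta vs Zeta: Delta wins 5–4.
Delta beats Beta, Epsilon, Eta, Zeta — 4 pairwise wins.

4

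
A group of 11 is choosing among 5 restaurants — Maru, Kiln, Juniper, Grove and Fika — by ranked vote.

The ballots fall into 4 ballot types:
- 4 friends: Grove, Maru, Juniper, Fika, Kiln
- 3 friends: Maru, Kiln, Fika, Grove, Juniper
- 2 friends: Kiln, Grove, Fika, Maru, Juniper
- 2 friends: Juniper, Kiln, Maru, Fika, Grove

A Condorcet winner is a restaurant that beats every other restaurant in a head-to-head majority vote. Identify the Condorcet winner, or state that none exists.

Check each pair by majority over 11 ballots:
Maru vs Kiln: 7 to 4, Maru.
Maru vs Juniper: 4+3+2 = 9 for Maru, 2 for Juniper — Maru by 9–2.
Maru vs Grove: Grove, 6–5.
Maru vs Fika: 4+3+2 = 9 for Maru, 2 for Fika — Maru by 9–2.
Kiln vs Juniper: Kiln preferred on 3+2 = 5 ballots; Juniper wins 6–5.
Kiln vs Grove: 3+2+2 = 7 for Kiln, 4 for Grove — Kiln by 7–4.
Kiln vs Fika: 3+2+2 = 7 for Kiln, 4 for Fika — Kiln by 7–4.
Juniper vs Grove: 2 to 9, Grove.
Juniper vs Fika: Juniper preferred on 4+2 = 6 ballots; Juniper wins 6–5.
Grove vs Fika: Grove, 6–5.
Each restaurant drops at least one matchup (Maru loses to Grove; Kiln loses to Maru; Juniper loses to Maru; Grove loses to Kiln; Fika loses to Maru); the cycle Maru beats Kiln beats Grove beats Maru rules out a Condorcet winner.

none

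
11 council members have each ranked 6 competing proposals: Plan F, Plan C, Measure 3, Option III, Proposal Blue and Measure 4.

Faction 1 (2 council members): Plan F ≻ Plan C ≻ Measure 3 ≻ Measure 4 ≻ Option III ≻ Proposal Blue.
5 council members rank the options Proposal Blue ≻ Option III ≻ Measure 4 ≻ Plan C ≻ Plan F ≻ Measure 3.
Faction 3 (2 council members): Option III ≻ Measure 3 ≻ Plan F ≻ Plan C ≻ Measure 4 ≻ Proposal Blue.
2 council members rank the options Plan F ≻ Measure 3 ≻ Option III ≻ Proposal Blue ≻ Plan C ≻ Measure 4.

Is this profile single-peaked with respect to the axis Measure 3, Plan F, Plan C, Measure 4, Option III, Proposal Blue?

Axis positions: Measure 3=1, Plan F=2, Plan C=3, Measure 4=4, Option III=5, Proposal Blue=6.
Faction 1 (peak Plan F at position 2): ranking walks positions 2-3-1-4-5-6, expanding outward from the peak — single-peaked.
Faction 2 (peak Proposal Blue at position 6): ranking walks positions 6-5-4-3-2-1, expanding outward from the peak — single-peaked.
Faction 3: ranking walks positions 5-1-2-3-4-6; Measure 3 is ranked above Measure 4 even though Measure 4 lies between Measure 3 and the peak Option III on the axis — preferences dip and rise again. Not single-peaked.
Faction 4: ranking walks positions 2-1-5-6-3-4; Option III is ranked above Plan C even though Plan C lies between Option III and the peak Plan F on the axis — preferences dip and rise again. Not single-peaked.
Faction 3 violates single-peakedness, so the profile is not single-peaked on this axis.

no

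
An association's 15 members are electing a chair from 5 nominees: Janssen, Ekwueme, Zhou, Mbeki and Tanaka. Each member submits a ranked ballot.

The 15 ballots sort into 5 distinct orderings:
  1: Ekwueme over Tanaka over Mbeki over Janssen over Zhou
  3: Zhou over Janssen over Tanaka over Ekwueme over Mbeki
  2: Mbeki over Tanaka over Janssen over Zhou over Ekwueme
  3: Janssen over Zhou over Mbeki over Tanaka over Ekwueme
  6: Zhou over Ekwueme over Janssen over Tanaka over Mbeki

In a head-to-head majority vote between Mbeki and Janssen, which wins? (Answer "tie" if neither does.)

Janssen

Ballots ranking Mbeki above Janssen: 1 + 2 = 3.
Ballots ranking Janssen above Mbeki: 15 − 3 = 12.
Janssen wins the head-to-head 12–3.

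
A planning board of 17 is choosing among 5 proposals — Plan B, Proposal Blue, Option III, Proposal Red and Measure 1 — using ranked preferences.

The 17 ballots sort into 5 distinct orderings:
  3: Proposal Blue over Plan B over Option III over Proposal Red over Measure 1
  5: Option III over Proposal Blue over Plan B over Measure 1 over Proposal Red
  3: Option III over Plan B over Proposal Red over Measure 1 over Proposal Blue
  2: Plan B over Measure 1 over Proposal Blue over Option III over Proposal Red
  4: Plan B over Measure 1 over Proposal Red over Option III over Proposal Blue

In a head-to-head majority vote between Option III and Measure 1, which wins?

Option III

Ballots ranking Option III above Measure 1: 3 + 5 + 3 = 11.
Ballots ranking Measure 1 above Option III: 17 − 11 = 6.
Option III wins the head-to-head 11–6.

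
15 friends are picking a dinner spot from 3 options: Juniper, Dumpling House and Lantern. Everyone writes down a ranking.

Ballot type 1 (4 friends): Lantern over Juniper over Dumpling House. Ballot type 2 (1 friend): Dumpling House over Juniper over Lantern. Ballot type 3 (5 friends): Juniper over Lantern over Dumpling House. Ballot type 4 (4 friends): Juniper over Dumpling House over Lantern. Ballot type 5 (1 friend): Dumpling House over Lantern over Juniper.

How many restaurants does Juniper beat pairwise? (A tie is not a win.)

Juniper against each rival (15 friends):
Juniper–Dumpling House: Juniper 13–2.
Juniper vs Lantern: 10 to 5, Juniper.
Juniper beats Dumpling House, Lantern — 2 pairwise wins.

2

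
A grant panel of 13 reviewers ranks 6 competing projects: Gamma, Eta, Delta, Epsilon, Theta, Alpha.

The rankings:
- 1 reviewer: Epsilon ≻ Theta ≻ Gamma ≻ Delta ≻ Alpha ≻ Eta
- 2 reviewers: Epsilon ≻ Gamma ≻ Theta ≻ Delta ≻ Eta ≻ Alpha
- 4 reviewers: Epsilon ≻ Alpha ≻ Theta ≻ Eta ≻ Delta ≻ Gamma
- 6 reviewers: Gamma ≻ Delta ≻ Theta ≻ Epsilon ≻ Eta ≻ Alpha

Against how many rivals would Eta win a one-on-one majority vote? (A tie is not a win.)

Eta against each rival (13 reviewers):
Eta vs Gamma: Gamma wins 9–4.
Eta vs Delta: 4 for Eta, 9 for Delta — Delta by 9–4.
Eta vs Epsilon: Eta is ranked higher on 0 ballots, Epsilon on 13. Epsilon wins 13–0.
Eta vs Theta: 0 to 13, Theta.
Eta vs Alpha: Eta wins 8–5.
Eta beats Alpha; loses to Gamma, Delta, Epsilon, Theta — 1 pairwise win.

1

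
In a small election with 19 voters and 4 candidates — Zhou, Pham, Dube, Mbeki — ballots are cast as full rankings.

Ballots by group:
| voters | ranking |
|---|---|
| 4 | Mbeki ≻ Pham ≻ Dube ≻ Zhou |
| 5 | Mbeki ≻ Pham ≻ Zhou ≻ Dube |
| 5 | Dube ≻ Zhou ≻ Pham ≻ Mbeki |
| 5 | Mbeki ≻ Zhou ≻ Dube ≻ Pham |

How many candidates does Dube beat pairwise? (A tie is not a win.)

1

Dube against each rival (19 voters):
Dube vs Zhou: Zhou wins 10–9.
Dube–Pham: Dube 10–9.
Dube vs Mbeki: Dube preferred on 5 ballots; Mbeki wins 14–5.
Dube beats Pham; loses to Zhou, Mbeki — 1 pairwise win.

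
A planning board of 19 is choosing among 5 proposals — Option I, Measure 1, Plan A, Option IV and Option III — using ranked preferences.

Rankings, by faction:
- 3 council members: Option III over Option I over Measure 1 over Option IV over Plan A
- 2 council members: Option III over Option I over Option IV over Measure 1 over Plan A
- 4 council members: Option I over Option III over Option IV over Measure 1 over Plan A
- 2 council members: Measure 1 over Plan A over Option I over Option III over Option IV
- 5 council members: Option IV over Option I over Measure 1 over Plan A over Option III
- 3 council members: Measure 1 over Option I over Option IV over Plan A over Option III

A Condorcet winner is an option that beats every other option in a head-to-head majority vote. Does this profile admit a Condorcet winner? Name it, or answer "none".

Check each pair by majority over 19 ballots:
Option I–Measure 1: Option I 14–5.
Option I vs Plan A: 3+2+4+5+3 = 17 for Option I, 2 for Plan A — Option I by 17–2.
Option I vs Option IV: Option I is ranked higher on 3+2+4+2+3 = 14 ballots, Option IV on 5. Option I wins 14–5.
Option I vs Option III: Option I is ranked higher on 4+2+5+3 = 14 ballots, Option III on 5. Option I wins 14–5.
Measure 1 vs Plan A: Measure 1 wins 19–0.
Measure 1 vs Option IV: Measure 1 is ranked higher on 3+2+3 = 8 ballots, Option IV on 11. Option IV wins 11–8.
Measure 1–Option III: Measure 1 10–9.
Plan A vs Option IV: 2 to 17, Option IV.
Plan A vs Option III: Plan A wins 10–9.
Option IV vs Option III: Option III wins 11–8.
Option I wins every pairwise contest, so Option I is the Condorcet winner.

Option I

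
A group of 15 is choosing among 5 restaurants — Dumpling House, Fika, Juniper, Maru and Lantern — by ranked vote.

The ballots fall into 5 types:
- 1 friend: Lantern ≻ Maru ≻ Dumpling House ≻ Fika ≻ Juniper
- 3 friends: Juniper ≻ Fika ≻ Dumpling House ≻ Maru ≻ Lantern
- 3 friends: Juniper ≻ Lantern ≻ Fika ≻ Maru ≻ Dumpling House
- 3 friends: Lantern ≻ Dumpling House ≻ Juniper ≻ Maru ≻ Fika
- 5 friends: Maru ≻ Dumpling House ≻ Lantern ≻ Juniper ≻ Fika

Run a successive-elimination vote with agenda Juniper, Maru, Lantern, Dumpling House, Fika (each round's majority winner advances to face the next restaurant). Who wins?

Dumpling House

Round 1: Juniper vs Maru — 9–6, Juniper advances.
Round 2: Juniper vs Lantern — 6–9, Lantern advances.
Round 3: Lantern vs Dumpling House — 7–8, Dumpling House advances.
Round 4: Dumpling House vs Fika — 9–6, Dumpling House advances.
The agenda winner is Dumpling House.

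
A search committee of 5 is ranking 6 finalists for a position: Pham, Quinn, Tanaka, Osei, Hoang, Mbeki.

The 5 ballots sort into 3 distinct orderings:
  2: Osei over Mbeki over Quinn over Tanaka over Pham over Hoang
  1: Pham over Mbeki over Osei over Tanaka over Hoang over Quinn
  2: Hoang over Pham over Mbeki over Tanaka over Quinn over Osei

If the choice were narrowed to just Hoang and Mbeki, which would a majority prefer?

Mbeki

Ballots ranking Hoang above Mbeki: 2.
Ballots ranking Mbeki above Hoang: 5 − 2 = 3.
Mbeki wins the head-to-head 3–2.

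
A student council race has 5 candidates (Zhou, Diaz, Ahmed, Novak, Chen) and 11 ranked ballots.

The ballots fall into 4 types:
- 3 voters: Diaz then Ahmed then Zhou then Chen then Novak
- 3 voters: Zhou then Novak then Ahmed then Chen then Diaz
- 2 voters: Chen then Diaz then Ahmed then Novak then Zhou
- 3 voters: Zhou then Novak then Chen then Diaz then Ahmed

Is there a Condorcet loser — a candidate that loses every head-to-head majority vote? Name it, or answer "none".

none

Head-to-head results (11 voters):
Zhou vs Diaz: Zhou wins 6–5.
Zhou vs Ahmed: Zhou, 6–5.
Zhou vs Novak: Zhou wins 9–2.
Zhou vs Chen: Zhou preferred on 3+3+3 = 9 ballots; Zhou wins 9–2.
Diaz vs Ahmed: Diaz wins 8–3.
Diaz vs Novak: 3+2 = 5 for Diaz, 6 for Novak — Novak by 6–5.
Diaz vs Chen: 3 for Diaz, 8 for Chen — Chen by 8–3.
Ahmed vs Novak: Novak wins 6–5.
Ahmed vs Chen: Ahmed wins 6–5.
Novak vs Chen: 6 to 5, Novak.
Every candidate wins at least one matchup (Zhou beats Diaz; Diaz beats Ahmed; Ahmed beats Chen; Novak beats Diaz; Chen beats Diaz), so there is no Condorcet loser.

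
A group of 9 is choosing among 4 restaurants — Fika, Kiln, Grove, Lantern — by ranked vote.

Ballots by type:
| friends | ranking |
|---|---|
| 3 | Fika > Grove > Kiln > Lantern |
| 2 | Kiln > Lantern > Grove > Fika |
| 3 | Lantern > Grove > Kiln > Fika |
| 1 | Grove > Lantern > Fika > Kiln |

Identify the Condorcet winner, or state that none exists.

Pairwise majorities:
Fika vs Kiln: 4 to 5, Kiln.
Fika–Grove: Grove 6–3.
Fika vs Lantern: Lantern, 6–3.
Kiln vs Grove: 2 for Kiln, 7 for Grove — Grove by 7–2.
Kiln vs Lantern: 5 to 4, Kiln.
Grove vs Lantern: Lantern, 5–4.
No restaurant is unbeaten: Fika loses to Kiln; Kiln loses to Grove; Grove loses to Lantern; Lantern loses to Kiln. In particular Kiln beats Lantern beats Grove beats Kiln is a majority cycle — no Condorcet winner exists.

none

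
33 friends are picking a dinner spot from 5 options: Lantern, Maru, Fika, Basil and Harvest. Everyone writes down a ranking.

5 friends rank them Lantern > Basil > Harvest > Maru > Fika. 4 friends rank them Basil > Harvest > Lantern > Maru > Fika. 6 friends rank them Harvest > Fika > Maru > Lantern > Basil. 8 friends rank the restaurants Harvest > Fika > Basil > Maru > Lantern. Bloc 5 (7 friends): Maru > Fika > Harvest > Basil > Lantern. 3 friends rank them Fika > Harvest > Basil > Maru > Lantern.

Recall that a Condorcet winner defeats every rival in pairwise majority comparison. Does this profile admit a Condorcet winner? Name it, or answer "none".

Harvest

Pairwise majorities:
Lantern vs Maru: 9 to 24, Maru.
Lantern vs Fika: 9 to 24, Fika.
Lantern vs Basil: 5+6 = 11 for Lantern, 22 for Basil — Basil by 22–11.
Lantern vs Harvest: 5 for Lantern, 28 for Harvest — Harvest by 28–5.
Maru vs Fika: 16 to 17, Fika.
Maru vs Basil: Maru preferred on 6+7 = 13 ballots; Basil wins 20–13.
Maru vs Harvest: 7 to 26, Harvest.
Fika vs Basil: Fika preferred on 6+8+7+3 = 24 ballots; Fika wins 24–9.
Fika vs Harvest: 10 to 23, Harvest.
Basil vs Harvest: Basil is ranked higher on 5+4 = 9 ballots, Harvest on 24. Harvest wins 24–9.
Harvest defeats every rival head-to-head and is the Condorcet winner.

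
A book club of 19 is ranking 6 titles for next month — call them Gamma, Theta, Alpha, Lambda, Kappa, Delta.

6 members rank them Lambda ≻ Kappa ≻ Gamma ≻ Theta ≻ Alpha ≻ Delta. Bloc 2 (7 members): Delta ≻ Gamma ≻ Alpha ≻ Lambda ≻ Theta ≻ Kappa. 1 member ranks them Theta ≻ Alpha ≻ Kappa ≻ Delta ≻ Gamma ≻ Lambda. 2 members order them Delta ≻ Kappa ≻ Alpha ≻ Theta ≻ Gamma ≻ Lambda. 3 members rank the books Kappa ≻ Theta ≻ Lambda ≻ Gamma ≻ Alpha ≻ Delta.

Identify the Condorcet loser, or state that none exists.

Pairwise majorities:
Gamma vs Theta: Gamma, 13–6.
Gamma vs Alpha: Gamma, 16–3.
Gamma vs Lambda: Gamma wins 10–9.
Gamma–Kappa: Kappa 12–7.
Gamma–Delta: Delta 10–9.
Theta–Alpha: Theta 10–9.
Theta vs Lambda: Lambda wins 13–6.
Theta vs Kappa: 8 to 11, Kappa.
Theta vs Delta: 10 to 9, Theta.
Alpha vs Lambda: 10 to 9, Alpha.
Alpha vs Kappa: Alpha is ranked higher on 7+1 = 8 ballots, Kappa on 11. Kappa wins 11–8.
Alpha vs Delta: Alpha preferred on 6+1+3 = 10 ballots; Alpha wins 10–9.
Lambda–Kappa: Lambda 13–6.
Lambda vs Delta: 9 to 10, Delta.
Kappa vs Delta: 10 to 9, Kappa.
Every book wins at least one matchup (Gamma beats Theta; Theta beats Alpha; Alpha beats Lambda; Lambda beats Theta; Kappa beats Gamma; Delta beats Gamma), so there is no Condorcet loser.

none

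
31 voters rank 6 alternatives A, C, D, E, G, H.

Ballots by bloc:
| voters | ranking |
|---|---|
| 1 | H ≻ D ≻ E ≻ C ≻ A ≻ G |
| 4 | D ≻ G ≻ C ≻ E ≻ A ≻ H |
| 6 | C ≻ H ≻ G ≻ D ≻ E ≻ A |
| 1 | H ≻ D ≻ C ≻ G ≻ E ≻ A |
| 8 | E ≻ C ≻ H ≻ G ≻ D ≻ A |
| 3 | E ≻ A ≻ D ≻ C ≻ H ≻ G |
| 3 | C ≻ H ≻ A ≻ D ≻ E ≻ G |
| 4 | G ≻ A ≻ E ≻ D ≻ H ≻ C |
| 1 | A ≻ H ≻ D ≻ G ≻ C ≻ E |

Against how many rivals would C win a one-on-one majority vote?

4

C against each rival (31 voters):
C vs A: C, 23–8.
C vs D: C wins 17–14.
C vs E: E wins 16–15.
C vs G: C, 22–9.
C–H: C 24–7.
C beats A, D, G, H; loses to E — 4 pairwise wins.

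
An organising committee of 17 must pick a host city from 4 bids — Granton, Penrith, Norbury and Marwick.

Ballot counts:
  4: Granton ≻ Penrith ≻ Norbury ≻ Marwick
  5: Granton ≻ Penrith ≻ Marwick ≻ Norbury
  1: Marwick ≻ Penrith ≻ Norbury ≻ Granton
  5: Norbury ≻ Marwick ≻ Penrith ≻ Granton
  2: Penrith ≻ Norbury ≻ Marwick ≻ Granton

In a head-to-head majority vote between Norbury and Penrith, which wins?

Ballots ranking Norbury above Penrith: 5.
Ballots ranking Penrith above Norbury: 17 − 5 = 12.
Penrith wins the head-to-head 12–5.

Penrith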